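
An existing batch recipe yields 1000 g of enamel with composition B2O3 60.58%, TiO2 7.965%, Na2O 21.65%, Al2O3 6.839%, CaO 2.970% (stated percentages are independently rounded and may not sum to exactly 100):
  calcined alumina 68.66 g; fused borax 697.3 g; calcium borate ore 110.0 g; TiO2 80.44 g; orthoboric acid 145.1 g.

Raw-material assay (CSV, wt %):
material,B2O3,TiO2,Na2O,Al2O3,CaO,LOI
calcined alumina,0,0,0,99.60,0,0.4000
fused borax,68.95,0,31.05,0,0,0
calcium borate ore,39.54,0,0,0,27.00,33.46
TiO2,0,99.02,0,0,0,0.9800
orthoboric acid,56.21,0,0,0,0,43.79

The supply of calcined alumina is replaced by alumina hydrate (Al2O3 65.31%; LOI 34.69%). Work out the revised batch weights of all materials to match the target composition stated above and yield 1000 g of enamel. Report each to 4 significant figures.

The intermediate values are displayed rounded to 4 significant digits — the whole derivation keeps full precision at each step; exactly one rounding is applied to each reported figure — the derived quantities are re-derived starting from the weights per 1000 g of glass at full float precision (glass mass, totals, LOI, five oxide percentages, yield) as quoted within either problem or answer.
Oxide-by-oxide targets in 1000 g enamel:
  B2O3: 60.58% × 1000 = 605.8 g
  TiO2: 7.965% × 1000 = 79.65 g
  Na2O: 21.65% × 1000 = 216.5 g
  Al2O3: 6.839% × 1000 = 68.39 g
  CaO: 2.970% × 1000 = 29.70 g
Checking each oxide sum using the reported weights, per the basis as stated (summed amounts equal target values within answer rounding):
  B2O3: 697.3·0.6895 + 110.0·0.3954 + 145.1·0.5621 = 605.8 g (target 605.8 g)
  TiO2: 80.44·0.9902 = 79.65 g (target 79.65 g)
  Na2O: 697.3·0.3105 = 216.5 g (target 216.5 g)
  Al2O3: 104.7·0.6531 = 68.38 g (target 68.39 g)
  CaO: 110.0·0.2700 = 29.70 g (target 29.70 g)
The glass-mass cross-check: net batch after ignition = 1000 g (oxide target masses add up to 1000 g; basis as stated: 1000 g — any gap is answer rounding).
Total batch = Σ batch = 1138 g; the LOI term Σ batch·LOI equals 137.5 g; glass ÷ batch gives a yield of 87.92%.

Revised batch per 1000 g enamel:
  alumina hydrate: 104.7 g
  fused borax: 697.3 g
  calcium borate ore: 110.0 g
  TiO2: 80.44 g
  orthoboric acid: 145.1 g
Total batch = 1138 g; LOI loss = 137.5 g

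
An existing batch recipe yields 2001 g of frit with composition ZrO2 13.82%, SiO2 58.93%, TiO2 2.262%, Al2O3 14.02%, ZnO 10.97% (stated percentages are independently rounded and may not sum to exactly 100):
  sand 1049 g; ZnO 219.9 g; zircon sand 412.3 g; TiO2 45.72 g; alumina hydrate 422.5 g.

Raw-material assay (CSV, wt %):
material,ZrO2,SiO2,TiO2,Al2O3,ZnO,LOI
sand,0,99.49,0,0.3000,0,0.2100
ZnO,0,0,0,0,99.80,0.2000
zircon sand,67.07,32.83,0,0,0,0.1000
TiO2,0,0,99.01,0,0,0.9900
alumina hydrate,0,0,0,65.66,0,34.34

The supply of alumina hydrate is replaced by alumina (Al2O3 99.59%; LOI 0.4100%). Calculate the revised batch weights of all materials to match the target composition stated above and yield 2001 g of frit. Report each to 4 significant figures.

All internal work runs at full float precision at each step — intermediates are rounded to four significant digits when displayed; exactly one rounding lands on every reported result. The derived quantities, which include the five compositions, ignition loss, totals, glass mass, yield, are carried in exact precision, exactly as shown in problem or answer, from the weighed amounts for 2001 g of glass.
Target oxide masses per 2001 g frit:
  ZrO2: 13.82% × 2001 = 276.5 g
  SiO2: 58.93% × 2001 = 1179 g
  TiO2: 2.262% × 2001 = 45.26 g
  Al2O3: 14.02% × 2001 = 280.5 g
  ZnO: 10.97% × 2001 = 219.5 g
Sums-versus-targets review on the weights just shown, on the stated basis (each sum matches its target mass inside rounding margins):
  ZrO2: 412.3·0.6707 = 276.5 g (target 276.5 g)
  SiO2: 1049·0.9949 + 412.3·0.3283 = 1179 g (target 1179 g)
  TiO2: 45.72·0.9901 = 45.27 g (target 45.26 g)
  Al2O3: 1049·0.003000 + 278.5·0.9959 = 280.5 g (target 280.5 g)
  ZnO: 219.9·0.9980 = 219.5 g (target 219.5 g)
Glass-mass sanity pass: whole batch net of LOI = 2001 g (per-oxide target masses sum to 2001 g; versus the stated basis of 2001 g — a pure rounding effect).
Batch grand total — Σ batch = 2005 g; the LOI term Σ batch·LOI equals 4.649 g; yield, glass over the total, = 99.77%.

Revised batch per 2001 g frit:
  sand: 1049 g
  ZnO: 219.9 g
  zircon sand: 412.3 g
  TiO2: 45.72 g
  alumina: 278.5 g
Total batch = 2005 g; LOI loss = 4.649 g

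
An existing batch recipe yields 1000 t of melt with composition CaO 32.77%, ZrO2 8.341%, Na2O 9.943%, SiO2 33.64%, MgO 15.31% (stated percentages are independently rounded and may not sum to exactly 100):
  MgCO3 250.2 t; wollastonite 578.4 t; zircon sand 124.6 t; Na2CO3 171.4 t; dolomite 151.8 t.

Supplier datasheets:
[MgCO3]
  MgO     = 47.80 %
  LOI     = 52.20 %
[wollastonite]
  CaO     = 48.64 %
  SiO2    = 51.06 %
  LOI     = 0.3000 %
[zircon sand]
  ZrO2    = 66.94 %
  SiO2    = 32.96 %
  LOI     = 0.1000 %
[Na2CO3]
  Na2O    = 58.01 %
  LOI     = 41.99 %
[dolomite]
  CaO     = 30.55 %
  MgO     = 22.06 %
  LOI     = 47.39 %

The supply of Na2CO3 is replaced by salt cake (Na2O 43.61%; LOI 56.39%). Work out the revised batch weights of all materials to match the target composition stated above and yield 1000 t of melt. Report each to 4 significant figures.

Revised batch per 1000 t melt:
  MgCO3: 250.2 t
  wollastonite: 578.4 t
  zircon sand: 124.6 t
  salt cake: 228.0 t
  dolomite: 151.8 t
Total batch = 1333 t; LOI loss = 333.0 t

Intermediates appear rounded off to 4 significant digits on the page — every computation runs at full precision at all times. Every reported number undergoes a single rounding — derived quantities (the five compositions, the totals, glass mass, the yield, ignition loss) are recomputed starting from the weights on 1000 t of glass at exact precision as set out in either problem or answer.
Target oxide masses per 1000 t melt:
  CaO: 32.77% × 1000 = 327.7 t
  ZrO2: 8.341% × 1000 = 83.41 t
  Na2O: 9.943% × 1000 = 99.43 t
  SiO2: 33.64% × 1000 = 336.4 t
  MgO: 15.31% × 1000 = 153.1 t
Mass-balance tally per oxide with the batch weights as given, relative to the basis at hand (each sum matches its target mass modulo rounding of the values):
  CaO: 578.4·0.4864 + 151.8·0.3055 = 327.7 t (target 327.7 t)
  ZrO2: 124.6·0.6694 = 83.41 t (target 83.41 t)
  Na2O: 228.0·0.4361 = 99.43 t (target 99.43 t)
  SiO2: 578.4·0.5106 + 124.6·0.3296 = 336.4 t (target 336.4 t)
  MgO: 250.2·0.4780 + 151.8·0.2206 = 153.1 t (target 153.1 t)
Glass-mass closure: batch total minus LOI = 1000 t (summing oxide targets gives 1000 t; with the basis standing at 1000 t — any gap is answer rounding).
Total batch = Σ batch = 1333 t; LOI removed, Σ of batch·LOI: 333.0 t; as yield: glass ÷ batch → 75.02%.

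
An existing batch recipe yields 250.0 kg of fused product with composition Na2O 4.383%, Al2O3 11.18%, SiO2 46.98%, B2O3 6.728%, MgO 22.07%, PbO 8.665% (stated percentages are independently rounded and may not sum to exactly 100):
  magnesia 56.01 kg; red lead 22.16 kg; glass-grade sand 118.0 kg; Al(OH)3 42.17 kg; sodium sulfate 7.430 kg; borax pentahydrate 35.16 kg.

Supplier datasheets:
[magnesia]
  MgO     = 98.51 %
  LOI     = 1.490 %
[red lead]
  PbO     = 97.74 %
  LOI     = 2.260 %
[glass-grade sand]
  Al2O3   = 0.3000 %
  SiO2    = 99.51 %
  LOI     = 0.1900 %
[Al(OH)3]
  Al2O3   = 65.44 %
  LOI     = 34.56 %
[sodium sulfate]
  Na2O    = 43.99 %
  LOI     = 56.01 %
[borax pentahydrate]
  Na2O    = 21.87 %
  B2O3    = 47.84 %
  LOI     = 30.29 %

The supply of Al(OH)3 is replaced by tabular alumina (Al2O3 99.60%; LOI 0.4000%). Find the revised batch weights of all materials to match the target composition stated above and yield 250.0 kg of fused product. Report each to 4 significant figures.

Values along the way appear rounded to 4 significant figures in the printout — all arithmetic carries exact precision end to end. Each reported value is rounded exactly once; all derived quantities, which include ignition loss, the yield, net glass mass, six oxide percentages, totals, are rebuilt at exact precision, precisely as stated by question or answer, using the weight values per 250.0 kg of glass.
Target oxide masses per 250.0 kg fused product:
  Na2O: 4.383% × 250.0 = 10.96 kg
  Al2O3: 11.18% × 250.0 = 27.95 kg
  SiO2: 46.98% × 250.0 = 117.4 kg
  B2O3: 6.728% × 250.0 = 16.82 kg
  MgO: 22.07% × 250.0 = 55.18 kg
  PbO: 8.665% × 250.0 = 21.66 kg
Verifying the oxide balance per the reported batch figures, relative to the basis at hand (target by target, the sums agree inside rounding margins):
  Na2O: 7.430·0.4399 + 35.16·0.2187 = 10.96 kg (target 10.96 kg)
  Al2O3: 118.0·0.003000 + 27.71·0.9960 = 27.95 kg (target 27.95 kg)
  SiO2: 118.0·0.9951 = 117.4 kg (target 117.4 kg)
  B2O3: 35.16·0.4784 = 16.82 kg (target 16.82 kg)
  MgO: 56.01·0.9851 = 55.18 kg (target 55.18 kg)
  PbO: 22.16·0.9774 = 21.66 kg (target 21.66 kg)
The glass-mass cross-check: total batch − LOI = 250.0 kg (per-oxide target masses sum to 250.0 kg; against the stated basis, 250.0 kg — rounding explains the deltas).
Summing the batch: Σ batch = 266.5 kg; LOI removed, Σ of batch·LOI: 16.48 kg; yield: glass divided by total = 93.81%.

Revised batch per 250.0 kg fused product:
  magnesia: 56.01 kg
  red lead: 22.16 kg
  glass-grade sand: 118.0 kg
  tabular alumina: 27.71 kg
  sodium sulfate: 7.430 kg
  borax pentahydrate: 35.16 kg
Total batch = 266.5 kg; LOI loss = 16.48 kg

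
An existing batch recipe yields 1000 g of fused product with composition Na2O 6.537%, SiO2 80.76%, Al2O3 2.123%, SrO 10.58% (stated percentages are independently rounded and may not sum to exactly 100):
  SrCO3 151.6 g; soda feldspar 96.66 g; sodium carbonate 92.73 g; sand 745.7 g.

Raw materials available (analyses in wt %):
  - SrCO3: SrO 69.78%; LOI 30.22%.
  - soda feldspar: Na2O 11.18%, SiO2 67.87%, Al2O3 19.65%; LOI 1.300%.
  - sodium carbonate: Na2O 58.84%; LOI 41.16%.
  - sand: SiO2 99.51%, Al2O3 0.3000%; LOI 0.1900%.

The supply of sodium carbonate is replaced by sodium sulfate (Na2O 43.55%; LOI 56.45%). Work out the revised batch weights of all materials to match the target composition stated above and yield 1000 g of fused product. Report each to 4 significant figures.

Revised batch per 1000 g fused product:
  SrCO3: 151.6 g
  soda feldspar: 96.66 g
  sodium sulfate: 125.3 g
  sand: 745.7 g
Total batch = 1119 g; LOI loss = 119.2 g

The intermediate values appear, rounded to 4 significant digits, in the working — every computation maintains full float precision in every operation; each reported number is rounded just once — all derived quantities are re-derived in full float precision (glass mass, the four compositions, totals, LOI, the yield) from the weighed amounts for 1000 g of glass as given in problem or answer.
The oxide mass targets at 1000 g fused product:
  Na2O: 6.537% × 1000 = 65.37 g
  SiO2: 80.76% × 1000 = 807.6 g
  Al2O3: 2.123% × 1000 = 21.23 g
  SrO: 10.58% × 1000 = 105.8 g
Oxide-by-oxide audit applying the batch weights above, on the stated basis (summed amounts equal target values up to rounding of the answer):
  Na2O: 96.66·0.1118 + 125.3·0.4355 = 65.37 g (target 65.37 g)
  SiO2: 96.66·0.6787 + 745.7·0.9951 = 807.6 g (target 807.6 g)
  Al2O3: 96.66·0.1965 + 745.7·0.003000 = 21.23 g (target 21.23 g)
  SrO: 151.6·0.6978 = 105.8 g (target 105.8 g)
The glass-mass cross-check: whole batch net of LOI = 1000 g (the targets, summed, come to 1000 g; basis as stated: 1000 g — differing by rounding only).
Summing the batch: Σ batch = 1119 g; LOI loss = Σ batch·LOI = 119.2 g; the yield ratio, glass ÷ batch: 89.35%.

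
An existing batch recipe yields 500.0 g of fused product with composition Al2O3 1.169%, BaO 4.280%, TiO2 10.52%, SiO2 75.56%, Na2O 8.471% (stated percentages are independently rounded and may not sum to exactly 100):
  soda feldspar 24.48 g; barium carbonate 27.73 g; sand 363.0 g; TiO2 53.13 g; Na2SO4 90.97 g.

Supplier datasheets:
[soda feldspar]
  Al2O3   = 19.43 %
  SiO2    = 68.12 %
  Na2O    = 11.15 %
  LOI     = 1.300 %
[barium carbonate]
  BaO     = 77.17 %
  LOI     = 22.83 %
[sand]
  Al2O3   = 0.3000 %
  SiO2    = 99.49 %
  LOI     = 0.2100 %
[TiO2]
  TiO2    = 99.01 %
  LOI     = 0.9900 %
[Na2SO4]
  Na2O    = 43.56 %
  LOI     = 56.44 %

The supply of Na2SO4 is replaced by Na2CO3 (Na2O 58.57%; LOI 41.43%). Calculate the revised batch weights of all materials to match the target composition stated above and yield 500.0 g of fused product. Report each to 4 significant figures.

Revised batch per 500.0 g fused product:
  soda feldspar: 24.48 g
  barium carbonate: 27.73 g
  sand: 363.0 g
  TiO2: 53.13 g
  Na2CO3: 67.66 g
Total batch = 536.0 g; LOI loss = 35.97 g

Each numeric step carries full float precision from first step to last — working values are printed (rounded to 4 significant figures) across the worked steps — a single rounding completes every reported value; the derived quantities (glass mass, ignition loss, five oxide percentages, the yield, totals) are recomputed from the batch weights at 500.0 g of glass in full float precision, as set out in the problem or answer text.
Target oxide masses per 500.0 g fused product:
  Al2O3: 1.169% × 500.0 = 5.845 g
  BaO: 4.280% × 500.0 = 21.40 g
  TiO2: 10.52% × 500.0 = 52.60 g
  SiO2: 75.56% × 500.0 = 377.8 g
  Na2O: 8.471% × 500.0 = 42.36 g
A balance pass over the oxides, per the reported batch figures, under the basis named above (sums match the target masses modulo rounding of the values):
  Al2O3: 24.48·0.1943 + 363.0·0.003000 = 5.845 g (target 5.845 g)
  BaO: 27.73·0.7717 = 21.40 g (target 21.40 g)
  TiO2: 53.13·0.9901 = 52.60 g (target 52.60 g)
  SiO2: 24.48·0.6812 + 363.0·0.9949 = 377.8 g (target 377.8 g)
  Na2O: 24.48·0.1115 + 67.66·0.5857 = 42.36 g (target 42.36 g)
Glass-mass closure: whole batch net of LOI = 500.0 g (summing oxide targets gives 500.0 g; the stated basis being 500.0 g — differing by rounding only).
Adding the batch up: Σ batch = 536.0 g; Σ batch·LOI gives LOI loss = 35.97 g; as yield: glass ÷ batch → 93.29%.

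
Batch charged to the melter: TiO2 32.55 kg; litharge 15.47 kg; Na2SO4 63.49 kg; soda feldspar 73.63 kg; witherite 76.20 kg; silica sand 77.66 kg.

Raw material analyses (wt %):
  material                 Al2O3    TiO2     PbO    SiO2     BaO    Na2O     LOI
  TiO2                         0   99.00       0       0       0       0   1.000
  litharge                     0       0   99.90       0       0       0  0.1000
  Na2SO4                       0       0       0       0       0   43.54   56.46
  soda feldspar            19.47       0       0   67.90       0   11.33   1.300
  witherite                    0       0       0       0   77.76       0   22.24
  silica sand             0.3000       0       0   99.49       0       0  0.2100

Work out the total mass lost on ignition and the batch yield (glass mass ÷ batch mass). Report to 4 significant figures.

Mid-chain values are printed (rounded to four significant figures) between the steps — all internal work carries full precision from start to finish; a single rounding completes every reported figure — the derived quantities are rebuilt at full float precision (net glass mass, ignition loss, the totals, yield, six oxide percentages) from the weighed amounts per 284.7 kg of glass as written in the problem or answer text.
LOI of each material in turn:
  TiO2: 32.55 × 0.01000 = 0.3255 kg
  litharge: 15.47 × 0.001000 = 0.01547 kg
  Na2SO4: 63.49 × 0.5646 = 35.85 kg
  soda feldspar: 73.63 × 0.01300 = 0.9572 kg
  witherite: 76.20 × 0.2224 = 16.95 kg
  silica sand: 77.66 × 0.002100 = 0.1631 kg
Total LOI = 54.25 kg
Glass = batch − LOI = 339.0 − 54.25 = 284.7 kg

LOI loss = 54.25 kg; glass = 284.7 kg; yield = 84.00%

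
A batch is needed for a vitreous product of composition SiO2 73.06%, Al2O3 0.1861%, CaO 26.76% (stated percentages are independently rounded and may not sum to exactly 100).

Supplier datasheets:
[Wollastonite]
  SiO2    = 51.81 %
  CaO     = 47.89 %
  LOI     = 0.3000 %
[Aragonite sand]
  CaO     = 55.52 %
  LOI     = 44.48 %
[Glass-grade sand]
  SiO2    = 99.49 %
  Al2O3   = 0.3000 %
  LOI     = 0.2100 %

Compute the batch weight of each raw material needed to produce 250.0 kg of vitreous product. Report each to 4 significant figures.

Each numeric step holds full precision through every step — intermediates are shown, with 4-significant-figure rounding, in the printout; each reported figure sees exactly one rounding. Derived quantities (yield, totals, the three compositions, ignition loss, glass mass) are rebuilt from the weighed amounts per 250.0 kg of glass in full precision as set out in the problem or answer text.
The oxide mass targets at 250.0 kg vitreous product:
  SiO2: 73.06% × 250.0 = 182.6 kg
  Al2O3: 0.1861% × 250.0 = 0.4652 kg
  CaO: 26.76% × 250.0 = 66.90 kg
Sums-versus-targets review with the batch weights as given, against the basis in use (sum by sum, the targets are met exact up to rounding of places):
  SiO2: 54.73·0.5181 + 155.1·0.9949 = 182.7 kg (target 182.6 kg)
  Al2O3: 155.1·0.003000 = 0.4653 kg (target 0.4652 kg)
  CaO: 54.73·0.4789 + 73.29·0.5552 = 66.90 kg (target 66.90 kg)
Auditing the glass mass value: batch Σ − ignition loss = 250.0 kg (targets for the oxides total 250.0 kg; against the stated basis, 250.0 kg — deltas are rounding alone).
Whole-batch sum: Σ batch = 283.1 kg; LOI removed, Σ of batch·LOI: 33.09 kg; as yield: glass ÷ batch → 88.31%.

Batch per 250.0 kg vitreous product:
  Wollastonite: 54.73 kg
  Aragonite sand: 73.29 kg
  Glass-grade sand: 155.1 kg
Total batch = 283.1 kg; LOI loss = 33.09 kg; yield = 88.31%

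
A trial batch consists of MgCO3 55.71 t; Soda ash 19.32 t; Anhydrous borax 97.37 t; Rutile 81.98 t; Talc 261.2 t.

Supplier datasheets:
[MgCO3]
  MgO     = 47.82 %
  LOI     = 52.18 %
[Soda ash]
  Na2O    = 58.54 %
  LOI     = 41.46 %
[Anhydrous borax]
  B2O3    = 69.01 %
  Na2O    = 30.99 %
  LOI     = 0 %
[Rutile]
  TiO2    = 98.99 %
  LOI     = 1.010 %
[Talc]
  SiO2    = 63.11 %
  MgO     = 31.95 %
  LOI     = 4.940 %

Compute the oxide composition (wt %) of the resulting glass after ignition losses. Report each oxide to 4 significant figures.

Mid-chain values are printed rounded to 4 significant digits at each printed step. Every computation runs at full float precision at every stage — each reported result receives exactly one rounding. All derived quantities are computed starting from the weights per 464.8 t of glass in exact precision (LOI, five oxide percentages, yield, net glass mass, the totals), precisely as stated by the problem or the answer.
Oxide-by-oxide delivered mass:
  TiO2: 81.98·0.9899 = 81.15 t
  SiO2: 261.2·0.6311 = 164.8 t
  B2O3: 97.37·0.6901 = 67.20 t
  MgO: 55.71·0.4782 + 261.2·0.3195 = 110.1 t
  Na2O: 19.32·0.5854 + 97.37·0.3099 = 41.48 t
LOI: 55.71·0.5218 + 19.32·0.4146 + 81.98·0.01010 + 261.2·0.04940 = 50.81 t
batch − LOI leaves glass = 515.6 − 50.81 = 464.8 t (= the summed oxide contributions)
each wt % is 100 × oxide ÷ glass

Glass mass = 464.8 t (batch 515.6 − LOI 50.81).
Composition: TiO2 17.46%, SiO2 35.47%, B2O3 14.46%, MgO 23.69%, Na2O 8.926%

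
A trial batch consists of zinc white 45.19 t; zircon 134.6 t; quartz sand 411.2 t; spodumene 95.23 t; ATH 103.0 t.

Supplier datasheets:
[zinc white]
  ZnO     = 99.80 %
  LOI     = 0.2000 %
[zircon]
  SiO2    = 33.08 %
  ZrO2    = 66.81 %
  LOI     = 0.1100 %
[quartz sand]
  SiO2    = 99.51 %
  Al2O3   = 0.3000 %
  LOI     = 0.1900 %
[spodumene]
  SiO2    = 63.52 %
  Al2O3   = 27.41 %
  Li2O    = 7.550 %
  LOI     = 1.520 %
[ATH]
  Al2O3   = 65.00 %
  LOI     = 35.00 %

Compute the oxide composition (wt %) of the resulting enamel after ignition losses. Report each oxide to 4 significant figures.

Intermediates are printed, with 4-significant-digit rounding, on the page. All arithmetic carries exact precision all the way through; every reported value includes exactly one rounding; the derived quantities (net glass mass, the yield, LOI, totals, the five compositions) are rebuilt using the weight values at 750.7 t of glass at full precision exactly as printed in the question or the answer.
Oxide masses out of the charge:
  SiO2: 134.6·0.3308 + 411.2·0.9951 + 95.23·0.6352 = 514.2 t
  Al2O3: 411.2·0.003000 + 95.23·0.2741 + 103.0·0.6500 = 94.29 t
  ZnO: 45.19·0.9980 = 45.10 t
  Li2O: 95.23·0.07550 = 7.190 t
  ZrO2: 134.6·0.6681 = 89.93 t
LOI: 45.19·0.002000 + 134.6·0.001100 + 411.2·0.001900 + 95.23·0.01520 + 103.0·0.3500 = 38.52 t
Glass = total batch minus LOI = 789.2 − 38.52 = 750.7 t (equal to the oxide-mass sum)
oxide / glass × 100 gives the wt %

Glass mass = 750.7 t (batch 789.2 − LOI 38.52).
Composition: SiO2 68.50%, Al2O3 12.56%, ZnO 6.008%, Li2O 0.9578%, ZrO2 11.98%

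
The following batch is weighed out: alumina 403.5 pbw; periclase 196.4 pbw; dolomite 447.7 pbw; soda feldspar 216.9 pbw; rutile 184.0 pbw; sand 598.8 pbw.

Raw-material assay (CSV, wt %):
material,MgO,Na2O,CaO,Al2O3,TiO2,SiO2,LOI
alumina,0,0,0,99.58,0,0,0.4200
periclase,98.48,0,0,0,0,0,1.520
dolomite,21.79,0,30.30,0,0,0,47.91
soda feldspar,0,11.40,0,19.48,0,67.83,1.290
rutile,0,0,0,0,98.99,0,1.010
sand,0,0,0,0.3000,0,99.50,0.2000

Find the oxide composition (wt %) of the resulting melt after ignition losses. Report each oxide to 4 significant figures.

Mid-chain values appear rounded to 4 significant digits when written out; full float precision is carried at all times — each reported figure is rounded once only; the derived quantities, including the totals, yield, ignition loss, glass mass, the six compositions, are re-derived using the weight values per 1822 pbw of glass in full precision as quoted within the problem or answer text.
Oxide masses out of the charge:
  MgO: 196.4·0.9848 + 447.7·0.2179 = 291.0 pbw
  Na2O: 216.9·0.1140 = 24.73 pbw
  CaO: 447.7·0.3030 = 135.7 pbw
  Al2O3: 403.5·0.9958 + 216.9·0.1948 + 598.8·0.003000 = 445.9 pbw
  TiO2: 184.0·0.9899 = 182.1 pbw
  SiO2: 216.9·0.6783 + 598.8·0.9950 = 742.9 pbw
LOI: 403.5·0.004200 + 196.4·0.01520 + 447.7·0.4791 + 216.9·0.01290 + 184.0·0.01010 + 598.8·0.002000 = 225.0 pbw
Resulting glass, batch − LOI: 2047 − 225.0 = 1822 pbw (= Σ oxide masses)
wt % = oxide mass / glass mass × 100

Glass mass = 1822 pbw (batch 2047 − LOI 225.0).
Composition: MgO 15.97%, Na2O 1.357%, CaO 7.444%, Al2O3 24.47%, TiO2 9.995%, SiO2 40.77%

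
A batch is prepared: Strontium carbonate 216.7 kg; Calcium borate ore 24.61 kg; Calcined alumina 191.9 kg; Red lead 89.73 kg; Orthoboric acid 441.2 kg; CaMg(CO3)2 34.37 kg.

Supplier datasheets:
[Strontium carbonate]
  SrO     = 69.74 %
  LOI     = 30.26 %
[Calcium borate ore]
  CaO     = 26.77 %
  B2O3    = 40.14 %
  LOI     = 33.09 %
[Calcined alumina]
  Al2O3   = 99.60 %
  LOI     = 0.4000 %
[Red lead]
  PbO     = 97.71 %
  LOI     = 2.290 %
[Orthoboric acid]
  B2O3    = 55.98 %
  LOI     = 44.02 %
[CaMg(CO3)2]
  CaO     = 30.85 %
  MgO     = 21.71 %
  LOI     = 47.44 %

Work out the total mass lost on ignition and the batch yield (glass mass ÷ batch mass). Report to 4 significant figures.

All internal work carries full float precision throughout; in-progress results are displayed, rounded to four significant figures, at each printed step — every reported figure is rounded once only. The derived quantities (totals, the six compositions, glass mass, the yield, ignition loss) are computed from the batch weights for 711.4 kg of glass at full precision, as set out in problem or answer.
Ignition loss by material:
  Strontium carbonate: 216.7 × 0.3026 = 65.57 kg
  Calcium borate ore: 24.61 × 0.3309 = 8.143 kg
  Calcined alumina: 191.9 × 0.004000 = 0.7676 kg
  Red lead: 89.73 × 0.02290 = 2.055 kg
  Orthoboric acid: 441.2 × 0.4402 = 194.2 kg
  CaMg(CO3)2: 34.37 × 0.4744 = 16.31 kg
Total LOI = 287.1 kg
Glass = batch − LOI = 998.5 − 287.1 = 711.4 kg

LOI loss = 287.1 kg; glass = 711.4 kg; yield = 71.25%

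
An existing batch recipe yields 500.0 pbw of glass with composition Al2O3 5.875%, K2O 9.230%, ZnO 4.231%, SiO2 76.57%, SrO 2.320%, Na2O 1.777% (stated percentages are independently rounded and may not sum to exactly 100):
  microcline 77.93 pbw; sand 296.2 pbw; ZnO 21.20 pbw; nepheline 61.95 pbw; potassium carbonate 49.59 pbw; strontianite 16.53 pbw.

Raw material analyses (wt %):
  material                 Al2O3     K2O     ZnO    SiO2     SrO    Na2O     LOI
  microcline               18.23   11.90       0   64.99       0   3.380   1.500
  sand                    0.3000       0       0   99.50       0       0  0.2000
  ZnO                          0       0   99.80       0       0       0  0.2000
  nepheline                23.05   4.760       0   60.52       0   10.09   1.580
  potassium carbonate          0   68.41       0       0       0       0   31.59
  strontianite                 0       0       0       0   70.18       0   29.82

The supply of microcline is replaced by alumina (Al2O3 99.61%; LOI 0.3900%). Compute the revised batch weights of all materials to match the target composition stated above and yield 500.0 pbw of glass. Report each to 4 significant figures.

Values along the way are printed, with 4-significant-figure rounding, when written out — each numeric step holds exact precision from start to finish; a single rounding produces every reported value; all derived quantities are carried using the weight values at 500.0 pbw of glass at full float precision (the yield, LOI, six oxide percentages, glass mass, totals) precisely as stated by either problem or answer.
Target oxide masses per 500.0 pbw glass:
  Al2O3: 5.875% × 500.0 = 29.38 pbw
  K2O: 9.230% × 500.0 = 46.15 pbw
  ZnO: 4.231% × 500.0 = 21.16 pbw
  SiO2: 76.57% × 500.0 = 382.8 pbw
  SrO: 2.320% × 500.0 = 11.60 pbw
  Na2O: 1.777% × 500.0 = 8.885 pbw
Checking each oxide sum per the reported batch figures, per the basis as stated (delivered sums recover each target modulo rounding of the values):
  Al2O3: 8.116·0.9961 + 331.2·0.003000 + 88.06·0.2305 = 29.38 pbw (target 29.38 pbw)
  K2O: 88.06·0.04760 + 61.33·0.6841 = 46.15 pbw (target 46.15 pbw)
  ZnO: 21.20·0.9980 = 21.16 pbw (target 21.16 pbw)
  SiO2: 331.2·0.9950 + 88.06·0.6052 = 382.8 pbw (target 382.8 pbw)
  SrO: 16.53·0.7018 = 11.60 pbw (target 11.60 pbw)
  Na2O: 88.06·0.1009 = 8.885 pbw (target 8.885 pbw)
The glass-mass cross-check: Σ batch − LOI loss = 500.0 pbw (the Σ of target masses is 500.0 pbw; stated basis 500.0 pbw — deltas are rounding alone).
Summing the batch: Σ batch = 526.4 pbw; Σ batch·LOI gives LOI loss = 26.43 pbw; yield = glass ÷ total batch = 94.98%.

Revised batch per 500.0 pbw glass:
  alumina: 8.116 pbw
  sand: 331.2 pbw
  ZnO: 21.20 pbw
  nepheline: 88.06 pbw
  potassium carbonate: 61.33 pbw
  strontianite: 16.53 pbw
Total batch = 526.4 pbw; LOI loss = 26.43 pbw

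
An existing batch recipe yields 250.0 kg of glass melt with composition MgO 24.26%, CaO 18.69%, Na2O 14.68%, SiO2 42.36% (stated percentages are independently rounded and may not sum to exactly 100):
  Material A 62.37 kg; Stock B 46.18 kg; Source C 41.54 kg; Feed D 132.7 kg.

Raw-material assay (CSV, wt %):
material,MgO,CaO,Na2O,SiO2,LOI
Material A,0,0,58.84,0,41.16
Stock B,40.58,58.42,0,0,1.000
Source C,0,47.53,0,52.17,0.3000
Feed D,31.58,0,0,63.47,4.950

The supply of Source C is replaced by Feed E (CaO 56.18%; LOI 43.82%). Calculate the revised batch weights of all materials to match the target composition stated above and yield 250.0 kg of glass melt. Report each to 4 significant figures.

Revised batch per 250.0 kg glass melt:
  Material A: 62.37 kg
  Stock B: 19.61 kg
  Feed E: 62.78 kg
  Feed D: 166.9 kg
Total batch = 311.7 kg; LOI loss = 61.64 kg

All internal work holds full precision through the solve. Values along the way appear (rounded to 4 significant figures) in the working — a single rounding finalizes every reported value; all derived quantities are rebuilt starting from the weights for 250.0 kg of glass in full float precision (LOI, glass mass, yield, four oxide percentages, the totals), precisely as stated by problem or answer.
Per-oxide target masses for 250.0 kg glass melt:
  MgO: 24.26% × 250.0 = 60.65 kg
  CaO: 18.69% × 250.0 = 46.72 kg
  Na2O: 14.68% × 250.0 = 36.70 kg
  SiO2: 42.36% × 250.0 = 105.9 kg
A balance pass over the oxides, from the weights as reported, relative to the basis at hand (delivered sums recover each target within answer rounding):
  MgO: 19.61·0.4058 + 166.9·0.3158 = 60.66 kg (target 60.65 kg)
  CaO: 19.61·0.5842 + 62.78·0.5618 = 46.73 kg (target 46.72 kg)
  Na2O: 62.37·0.5884 = 36.70 kg (target 36.70 kg)
  SiO2: 166.9·0.6347 = 105.9 kg (target 105.9 kg)
Mass balance on the glass: whole batch net of LOI = 250.0 kg (oxide target masses add up to 250.0 kg; versus the stated basis of 250.0 kg — rounding explains the deltas).
Batch grand total — Σ batch = 311.7 kg; ignition loss, Σ(batch × LOI) = 61.64 kg; as yield: glass ÷ batch → 80.22%.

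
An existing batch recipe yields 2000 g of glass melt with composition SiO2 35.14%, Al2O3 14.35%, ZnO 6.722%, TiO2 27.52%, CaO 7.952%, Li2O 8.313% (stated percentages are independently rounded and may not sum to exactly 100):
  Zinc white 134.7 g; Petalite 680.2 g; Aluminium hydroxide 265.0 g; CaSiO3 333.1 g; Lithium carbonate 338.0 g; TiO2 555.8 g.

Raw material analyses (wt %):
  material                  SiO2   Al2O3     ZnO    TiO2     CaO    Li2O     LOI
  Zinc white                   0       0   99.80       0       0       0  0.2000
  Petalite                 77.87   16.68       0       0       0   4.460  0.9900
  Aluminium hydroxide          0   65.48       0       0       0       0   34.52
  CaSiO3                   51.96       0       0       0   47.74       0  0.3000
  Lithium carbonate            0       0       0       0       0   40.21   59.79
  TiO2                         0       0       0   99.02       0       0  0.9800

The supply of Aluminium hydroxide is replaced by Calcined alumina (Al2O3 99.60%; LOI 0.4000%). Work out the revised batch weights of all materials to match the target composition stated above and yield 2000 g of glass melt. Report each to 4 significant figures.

Exact precision is carried end to end — working values are displayed, with 4-significant-figure rounding, in the working; every reported value is rounded once only. All derived quantities, including six oxide percentages, the totals, ignition loss, glass mass, the yield, are rebuilt starting from the weights per 2000 g of glass in full float precision as set out in either problem or answer.
Per-oxide target masses for 2000 g glass melt:
  SiO2: 35.14% × 2000 = 702.8 g
  Al2O3: 14.35% × 2000 = 287.0 g
  ZnO: 6.722% × 2000 = 134.4 g
  TiO2: 27.52% × 2000 = 550.4 g
  CaO: 7.952% × 2000 = 159.0 g
  Li2O: 8.313% × 2000 = 166.3 g
Sums-versus-targets review applying the batch weights above, at the basis given (oxide sums agree with the targets inside rounding margins):
  SiO2: 680.2·0.7787 + 333.1·0.5196 = 702.8 g (target 702.8 g)
  Al2O3: 680.2·0.1668 + 174.2·0.9960 = 287.0 g (target 287.0 g)
  ZnO: 134.7·0.9980 = 134.4 g (target 134.4 g)
  TiO2: 555.8·0.9902 = 550.4 g (target 550.4 g)
  CaO: 333.1·0.4774 = 159.0 g (target 159.0 g)
  Li2O: 680.2·0.04460 + 338.0·0.4021 = 166.2 g (target 166.3 g)
Auditing the glass mass value: batch Σ − ignition loss = 2000 g (the targets, summed, come to 2000 g; versus the stated basis of 2000 g — differing by rounding only).
Batch grand total — Σ batch = 2216 g; ignition loss, Σ(batch × LOI) = 216.2 g; yield = glass ÷ total batch = 90.24%.

Revised batch per 2000 g glass melt:
  Zinc white: 134.7 g
  Petalite: 680.2 g
  Calcined alumina: 174.2 g
  CaSiO3: 333.1 g
  Lithium carbonate: 338.0 g
  TiO2: 555.8 g
Total batch = 2216 g; LOI loss = 216.2 g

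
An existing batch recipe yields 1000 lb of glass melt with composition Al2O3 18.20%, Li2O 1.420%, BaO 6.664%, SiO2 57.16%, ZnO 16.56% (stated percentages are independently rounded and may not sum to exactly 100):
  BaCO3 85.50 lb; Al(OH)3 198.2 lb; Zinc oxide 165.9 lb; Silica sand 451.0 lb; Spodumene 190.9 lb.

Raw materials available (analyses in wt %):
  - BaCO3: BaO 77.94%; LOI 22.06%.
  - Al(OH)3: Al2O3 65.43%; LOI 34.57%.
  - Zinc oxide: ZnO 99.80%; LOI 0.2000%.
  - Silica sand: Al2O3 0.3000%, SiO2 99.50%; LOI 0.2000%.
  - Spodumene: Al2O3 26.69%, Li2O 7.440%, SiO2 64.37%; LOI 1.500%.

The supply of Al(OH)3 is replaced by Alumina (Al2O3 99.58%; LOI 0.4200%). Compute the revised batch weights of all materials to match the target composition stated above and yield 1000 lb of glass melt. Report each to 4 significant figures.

Revised batch per 1000 lb glass melt:
  BaCO3: 85.50 lb
  Alumina: 130.3 lb
  Zinc oxide: 165.9 lb
  Silica sand: 451.0 lb
  Spodumene: 190.9 lb
Total batch = 1024 lb; LOI loss = 23.51 lb

Values along the way are displayed, rounded to 4 significant digits, within the worked lines. Full precision is maintained through every step — every reported number takes just one rounding; the derived quantities, including the yield, ignition loss, net glass mass, the five compositions, totals, are carried from the batch weights per 1000 lb of glass at full float precision as set out in the problem or answer text.
Per-oxide target masses for 1000 lb glass melt:
  Al2O3: 18.20% × 1000 = 182.0 lb
  Li2O: 1.420% × 1000 = 14.20 lb
  BaO: 6.664% × 1000 = 66.64 lb
  SiO2: 57.16% × 1000 = 571.6 lb
  ZnO: 16.56% × 1000 = 165.6 lb
Mass-balance tally per oxide from the weights as reported, under the basis named above (target by target, the sums agree net of answer rounding effects):
  Al2O3: 130.3·0.9958 + 451.0·0.003000 + 190.9·0.2669 = 182.1 lb (target 182.0 lb)
  Li2O: 190.9·0.07440 = 14.20 lb (target 14.20 lb)
  BaO: 85.50·0.7794 = 66.64 lb (target 66.64 lb)
  SiO2: 451.0·0.9950 + 190.9·0.6437 = 571.6 lb (target 571.6 lb)
  ZnO: 165.9·0.9980 = 165.6 lb (target 165.6 lb)
Consistency of the glass mass: batch Σ − ignition loss = 1000 lb (summing oxide targets gives 1000 lb; with the basis standing at 1000 lb — a pure rounding effect).
Total batch = Σ batch = 1024 lb; ignition loss, Σ(batch × LOI) = 23.51 lb; the yield ratio, glass ÷ batch: 97.70%.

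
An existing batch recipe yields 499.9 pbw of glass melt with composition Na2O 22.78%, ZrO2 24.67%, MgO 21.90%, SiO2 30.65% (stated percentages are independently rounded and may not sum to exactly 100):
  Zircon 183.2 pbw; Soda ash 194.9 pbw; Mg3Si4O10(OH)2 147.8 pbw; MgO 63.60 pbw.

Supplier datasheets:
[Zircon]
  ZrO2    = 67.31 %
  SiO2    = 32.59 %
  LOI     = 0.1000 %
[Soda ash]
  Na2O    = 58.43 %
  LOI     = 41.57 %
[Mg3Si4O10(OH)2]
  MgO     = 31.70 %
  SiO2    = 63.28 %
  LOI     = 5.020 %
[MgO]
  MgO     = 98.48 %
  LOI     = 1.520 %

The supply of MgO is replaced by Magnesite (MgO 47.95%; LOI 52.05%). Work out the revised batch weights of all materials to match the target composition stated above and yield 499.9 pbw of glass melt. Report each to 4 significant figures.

Full precision is kept throughout. Intermediates are printed, rounded to 4 significant figures, in the printout — every reported figure is rounded just once. All derived quantities are recomputed starting from the weights on 499.9 pbw of glass at full precision (glass mass, ignition loss, four oxide percentages, totals, yield), as given in the problem or answer text.
Per-oxide target masses for 499.9 pbw glass melt:
  Na2O: 22.78% × 499.9 = 113.9 pbw
  ZrO2: 24.67% × 499.9 = 123.3 pbw
  MgO: 21.90% × 499.9 = 109.5 pbw
  SiO2: 30.65% × 499.9 = 153.2 pbw
Checking each oxide sum with the batch weights as given, per the basis as stated (delivered sums recover each target once rounding is allowed for):
  Na2O: 194.9·0.5843 = 113.9 pbw (target 113.9 pbw)
  ZrO2: 183.2·0.6731 = 123.3 pbw (target 123.3 pbw)
  MgO: 147.8·0.3170 + 130.6·0.4795 = 109.5 pbw (target 109.5 pbw)
  SiO2: 183.2·0.3259 + 147.8·0.6328 = 153.2 pbw (target 153.2 pbw)
Glass-mass sanity pass: batch Σ − ignition loss = 499.9 pbw (per-oxide target masses sum to 499.9 pbw; the stated basis being 499.9 pbw — differing by rounding only).
Summing the batch: Σ batch = 656.5 pbw; the LOI term Σ batch·LOI equals 156.6 pbw; yield = glass ÷ total batch = 76.15%.

Revised batch per 499.9 pbw glass melt:
  Zircon: 183.2 pbw
  Soda ash: 194.9 pbw
  Mg3Si4O10(OH)2: 147.8 pbw
  Magnesite: 130.6 pbw
Total batch = 656.5 pbw; LOI loss = 156.6 pbw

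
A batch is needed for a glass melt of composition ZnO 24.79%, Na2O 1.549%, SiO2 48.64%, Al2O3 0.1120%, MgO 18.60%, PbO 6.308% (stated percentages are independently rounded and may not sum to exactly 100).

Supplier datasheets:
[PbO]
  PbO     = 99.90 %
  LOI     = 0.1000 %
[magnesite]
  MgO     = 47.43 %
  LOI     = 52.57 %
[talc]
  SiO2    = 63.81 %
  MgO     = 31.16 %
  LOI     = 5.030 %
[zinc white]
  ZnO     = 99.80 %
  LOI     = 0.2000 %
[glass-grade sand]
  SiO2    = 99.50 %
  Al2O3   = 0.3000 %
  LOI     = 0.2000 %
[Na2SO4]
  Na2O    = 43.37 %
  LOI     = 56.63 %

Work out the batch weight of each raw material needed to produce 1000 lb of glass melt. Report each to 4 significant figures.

Mid-chain values are printed, with 4-significant-digit rounding, alongside each step; full float precision is kept through every step; a single rounding yields each reported number; the derived quantities are carried using the weight values at 1000 lb of glass at exact precision (totals, the six compositions, glass mass, yield, ignition loss) as given in the problem or the answer.
Target masses of each oxide per 1000 lb glass melt:
  ZnO: 24.79% × 1000 = 247.9 lb
  Na2O: 1.549% × 1000 = 15.49 lb
  SiO2: 48.64% × 1000 = 486.4 lb
  Al2O3: 0.1120% × 1000 = 1.120 lb
  MgO: 18.60% × 1000 = 186.0 lb
  PbO: 6.308% × 1000 = 63.08 lb
Per-oxide balance check on the weights just shown, under the basis named above (summed amounts equal target values within answer rounding):
  ZnO: 248.4·0.9980 = 247.9 lb (target 247.9 lb)
  Na2O: 35.72·0.4337 = 15.49 lb (target 15.49 lb)
  SiO2: 180.1·0.6381 + 373.3·0.9950 = 486.4 lb (target 486.4 lb)
  Al2O3: 373.3·0.003000 = 1.120 lb (target 1.120 lb)
  MgO: 273.8·0.4743 + 180.1·0.3116 = 186.0 lb (target 186.0 lb)
  PbO: 63.14·0.9990 = 63.08 lb (target 63.08 lb)
Glass-mass bookkeeping: Σ batch − LOI loss = 999.9 lb (per-oxide target masses sum to 1000 lb; versus the stated basis of 1000 lb — rounding explains the deltas).
Batch grand total — Σ batch = 1174 lb; the LOI term Σ batch·LOI equals 174.5 lb; yield: glass divided by total = 85.14%.

Batch per 1000 lb glass melt:
  PbO: 63.14 lb
  magnesite: 273.8 lb
  talc: 180.1 lb
  zinc white: 248.4 lb
  glass-grade sand: 373.3 lb
  Na2SO4: 35.72 lb
Total batch = 1174 lb; LOI loss = 174.5 lb; yield = 85.14%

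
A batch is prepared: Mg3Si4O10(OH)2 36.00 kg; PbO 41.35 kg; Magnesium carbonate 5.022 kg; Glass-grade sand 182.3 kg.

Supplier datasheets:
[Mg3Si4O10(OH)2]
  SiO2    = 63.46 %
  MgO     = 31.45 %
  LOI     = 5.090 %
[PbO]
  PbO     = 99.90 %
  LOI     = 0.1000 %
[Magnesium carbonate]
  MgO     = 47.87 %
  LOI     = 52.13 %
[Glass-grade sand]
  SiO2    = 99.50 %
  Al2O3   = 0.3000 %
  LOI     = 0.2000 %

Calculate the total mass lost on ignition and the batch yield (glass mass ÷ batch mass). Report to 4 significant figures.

LOI loss = 4.856 kg; glass = 259.8 kg; yield = 98.17%

Rounding to four significant digits applies to every intermediate as shown. Each numeric step holds exact precision at each step — each reported value sees exactly one rounding — all derived quantities (LOI, net glass mass, the yield, four oxide percentages, totals) are computed from the weighed amounts for 259.8 kg of glass in full precision as given in the problem or answer text.
Material-by-material LOI:
  Mg3Si4O10(OH)2: 36.00 × 0.05090 = 1.832 kg
  PbO: 41.35 × 0.001000 = 0.04135 kg
  Magnesium carbonate: 5.022 × 0.5213 = 2.618 kg
  Glass-grade sand: 182.3 × 0.002000 = 0.3646 kg
Total LOI = 4.856 kg
Glass = batch − LOI = 264.7 − 4.856 = 259.8 kg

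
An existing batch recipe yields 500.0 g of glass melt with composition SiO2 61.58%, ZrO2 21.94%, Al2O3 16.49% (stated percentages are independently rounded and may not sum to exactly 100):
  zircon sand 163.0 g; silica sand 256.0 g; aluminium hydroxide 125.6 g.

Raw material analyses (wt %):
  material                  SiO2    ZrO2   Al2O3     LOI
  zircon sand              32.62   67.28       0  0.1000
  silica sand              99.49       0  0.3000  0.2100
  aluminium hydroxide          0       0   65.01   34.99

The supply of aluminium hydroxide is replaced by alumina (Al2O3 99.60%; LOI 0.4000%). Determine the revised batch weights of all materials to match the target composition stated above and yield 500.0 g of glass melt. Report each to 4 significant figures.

Revised batch per 500.0 g glass melt:
  zircon sand: 163.0 g
  silica sand: 256.0 g
  alumina: 82.01 g
Total batch = 501.0 g; LOI loss = 1.029 g

The working math holds full precision from start to finish — rounding to 4 significant digits extends to each in-between result as printed. Each reported value is rounded only once — all derived quantities (net glass mass, yield, the three compositions, LOI, totals) are recomputed from the weighed amounts on 500.0 g of glass at exact precision as they appear in problem or answer.
Oxide mass targets, per 500.0 g glass melt:
  SiO2: 61.58% × 500.0 = 307.9 g
  ZrO2: 21.94% × 500.0 = 109.7 g
  Al2O3: 16.49% × 500.0 = 82.45 g
Mass-balance tally per oxide given the weights on record, relative to the basis at hand (sums match the target masses once rounding is allowed for):
  SiO2: 163.0·0.3262 + 256.0·0.9949 = 307.9 g (target 307.9 g)
  ZrO2: 163.0·0.6728 = 109.7 g (target 109.7 g)
  Al2O3: 256.0·0.003000 + 82.01·0.9960 = 82.45 g (target 82.45 g)
Auditing the glass mass value: total charge less LOI = 500.0 g (summing oxide targets gives 500.0 g; against the stated basis, 500.0 g — any gap is answer rounding).
Summing the batch: Σ batch = 501.0 g; ignition loss, Σ(batch × LOI) = 1.029 g; yield = glass ÷ total batch = 99.79%.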